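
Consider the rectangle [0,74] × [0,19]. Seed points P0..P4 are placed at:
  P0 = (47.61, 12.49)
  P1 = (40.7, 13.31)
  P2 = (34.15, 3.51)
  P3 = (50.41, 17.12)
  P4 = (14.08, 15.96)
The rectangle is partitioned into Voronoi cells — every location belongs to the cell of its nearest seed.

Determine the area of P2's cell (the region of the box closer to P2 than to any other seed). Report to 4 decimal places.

1. box [0,74]×[0,19]: [(0, 0) (74, 0) (74, 19) (0, 19)]
2. ⊥bis P2·P0 via (40.88,8): [(0, 0) (46.2173, 0) (33.5412, 19) (0, 19)]  |A|=757.7059
3. ⊥bis P2·P1 via (37.425,8.41): [(0, 0) (46.2173, 0) (43.1668, 4.5724) (21.5804, 19) (0, 19)]  |A|=671.423
4. ⊥bis P2·P3 via (42.28,10.315): [(0, 0) (46.2173, 0) (43.1668, 4.5724) (21.5804, 19) (0, 19)]  |A|=671.423
5. ⊥bis P2·P4 via (24.115,9.735): [(18.0761, 0) (46.2173, 0) (43.1668, 4.5724) (27.435, 15.087)]  |A|=232.2114
6. canonical 4-gon: [(18.0761, 0) (46.2173, 0) (43.1668, 4.5724) (27.435, 15.087)]
7. shoelace: 232.2114

Area of P2's cell: 232.2114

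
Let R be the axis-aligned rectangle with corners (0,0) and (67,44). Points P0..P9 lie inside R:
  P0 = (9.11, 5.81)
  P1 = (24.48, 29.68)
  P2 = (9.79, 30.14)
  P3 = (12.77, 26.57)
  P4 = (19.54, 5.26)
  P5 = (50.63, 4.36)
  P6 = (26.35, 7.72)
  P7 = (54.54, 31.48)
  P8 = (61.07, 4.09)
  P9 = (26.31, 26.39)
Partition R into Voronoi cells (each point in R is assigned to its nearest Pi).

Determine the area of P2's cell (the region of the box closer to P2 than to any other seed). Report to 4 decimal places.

Area of P2's cell: 309.8042

1. box [0,67]×[0,44]: [(0, 0) (67, 0) (67, 44) (0, 44)]
2. ⊥bis P2·P0 via (9.45,17.975): [(0, 18.2391) (67, 16.3665) (67, 44) (0, 44)]  |A|=1788.7107
3. ⊥bis P2·P1 via (17.135,29.91): [(0, 18.2391) (16.7549, 17.7708) (17.5762, 44) (0, 44)]  |A|=446.3149
4. ⊥bis P2·P3 via (11.28,28.355): [(0, 18.9392) (17.2421, 33.3318) (17.5762, 44) (0, 44)]  |A|=309.8042
5. ⊥bis P2·P4 via (14.665,17.7): [(0, 18.9392) (17.2421, 33.3318) (17.5762, 44) (0, 44)]  |A|=309.8042
6. ⊥bis P2·P5 via (30.21,17.25): [(0, 18.9392) (17.2421, 33.3318) (17.5762, 44) (0, 44)]  |A|=309.8042
7. ⊥bis P2·P6 via (18.07,18.93): [(0, 18.9392) (17.2421, 33.3318) (17.5762, 44) (0, 44)]  |A|=309.8042
8. ⊥bis P2·P7 via (32.165,30.81): [(0, 18.9392) (17.2421, 33.3318) (17.5762, 44) (0, 44)]  |A|=309.8042
9. ⊥bis P2·P8 via (35.43,17.115): [(0, 18.9392) (17.2421, 33.3318) (17.5762, 44) (0, 44)]  |A|=309.8042
10. ⊥bis P2·P9 via (18.05,28.265): [(0, 18.9392) (17.2421, 33.3318) (17.5762, 44) (0, 44)]  |A|=309.8042
11. canonical 4-gon: [(0, 18.9392) (17.2421, 33.3318) (17.5762, 44) (0, 44)]
12. shoelace: 309.8042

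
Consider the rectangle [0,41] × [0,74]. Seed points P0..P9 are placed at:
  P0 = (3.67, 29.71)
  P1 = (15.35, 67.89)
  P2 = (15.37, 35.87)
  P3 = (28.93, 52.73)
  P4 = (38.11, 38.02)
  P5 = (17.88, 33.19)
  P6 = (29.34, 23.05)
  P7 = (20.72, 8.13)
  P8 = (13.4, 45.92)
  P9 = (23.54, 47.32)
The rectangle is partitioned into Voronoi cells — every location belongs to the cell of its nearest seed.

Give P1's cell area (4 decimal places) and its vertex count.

Area of P1's cell: 467.6979 (5 vertices)

1. box [0,41]×[0,74]: [(0, 0) (41, 0) (41, 74) (0, 74)]
2. ⊥bis P1·P0 via (9.51,48.8): [(0, 51.7093) (41, 39.1666) (41, 74) (0, 74)]  |A|=1171.0442
3. ⊥bis P1·P2 via (15.36,51.88): [(0, 51.8704) (41, 51.896) (41, 74) (0, 74)]  |A|=906.7884
4. ⊥bis P1·P3 via (22.14,60.31): [(0, 51.8704) (12.7274, 51.8784) (37.4228, 74) (0, 74)]  |A|=554.7525
5. ⊥bis P1·P4 via (26.73,52.955): [(0, 51.8704) (12.7274, 51.8784) (37.4228, 74) (0, 74)]  |A|=554.7525
6. ⊥bis P1·P5 via (16.615,50.54): [(0, 51.8704) (12.7274, 51.8784) (37.4228, 74) (0, 74)]  |A|=554.7525
7. ⊥bis P1·P6 via (22.345,45.47): [(0, 51.8704) (12.7274, 51.8784) (37.4228, 74) (0, 74)]  |A|=554.7525
8. ⊥bis P1·P7 via (18.035,38.01): [(0, 51.8704) (12.7274, 51.8784) (37.4228, 74) (0, 74)]  |A|=554.7525
9. ⊥bis P1·P8 via (14.375,56.905): [(0, 58.1809) (17.9815, 56.5849) (37.4228, 74) (0, 74)]  |A|=468.0865
10. ⊥bis P1·P9 via (19.445,57.605): [(0, 58.1809) (17.0832, 56.6646) (18.8605, 57.3723) (37.4228, 74) (0, 74)]  |A|=467.6979
11. canonical 5-gon: [(0, 58.1809) (17.0832, 56.6646) (18.8605, 57.3723) (37.4228, 74) (0, 74)]
12. shoelace: 467.6979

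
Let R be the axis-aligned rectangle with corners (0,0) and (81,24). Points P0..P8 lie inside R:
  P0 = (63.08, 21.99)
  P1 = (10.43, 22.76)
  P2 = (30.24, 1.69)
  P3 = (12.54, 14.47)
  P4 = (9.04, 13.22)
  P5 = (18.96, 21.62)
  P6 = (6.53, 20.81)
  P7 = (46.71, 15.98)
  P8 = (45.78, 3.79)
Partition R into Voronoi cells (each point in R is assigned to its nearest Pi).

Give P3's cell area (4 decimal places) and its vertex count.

1. box [0,81]×[0,24]: [(0, 0) (81, 0) (81, 24) (0, 24)]
2. ⊥bis P3·P0 via (37.81,18.23): [(0, 0) (40.5225, 0) (36.9515, 24) (0, 24)]  |A|=929.6875
3. ⊥bis P3·P1 via (11.485,18.615): [(0, 15.6918) (0, 0) (40.5225, 0) (36.9515, 24) (32.6422, 24)]  |A|=794.0886
4. ⊥bis P3·P2 via (21.39,8.08): [(0, 15.6918) (0, 0) (15.556, 0) (32.8848, 24) (32.6422, 24)]  |A|=445.69
5. ⊥bis P3·P4 via (10.79,13.845): [(9.2863, 18.0554) (15.6755, 0.1656) (32.8848, 24) (32.6422, 24)]  |A|=230.798
6. ⊥bis P3·P5 via (15.75,18.045): [(14.3134, 19.3349) (9.2863, 18.0554) (15.6755, 0.1656) (23.5368, 11.0532)]  |A|=131.8174
7. ⊥bis P3·P6 via (9.535,17.64): [(14.3134, 19.3349) (10.2253, 18.2944) (9.46, 17.5689) (15.6755, 0.1656) (23.5368, 11.0532)]  |A|=131.5682
8. ⊥bis P3·P7 via (29.625,15.225): [(14.3134, 19.3349) (10.2253, 18.2944) (9.46, 17.5689) (15.6755, 0.1656) (23.5368, 11.0532)]  |A|=131.5682
9. ⊥bis P3·P8 via (29.16,9.13): [(14.3134, 19.3349) (10.2253, 18.2944) (9.46, 17.5689) (15.6755, 0.1656) (23.5368, 11.0532)]  |A|=131.5682
10. canonical 5-gon: [(14.3134, 19.3349) (10.2253, 18.2944) (9.46, 17.5689) (15.6755, 0.1656) (23.5368, 11.0532)]
11. shoelace: 131.5682

Area of P3's cell: 131.5682 (5 vertices)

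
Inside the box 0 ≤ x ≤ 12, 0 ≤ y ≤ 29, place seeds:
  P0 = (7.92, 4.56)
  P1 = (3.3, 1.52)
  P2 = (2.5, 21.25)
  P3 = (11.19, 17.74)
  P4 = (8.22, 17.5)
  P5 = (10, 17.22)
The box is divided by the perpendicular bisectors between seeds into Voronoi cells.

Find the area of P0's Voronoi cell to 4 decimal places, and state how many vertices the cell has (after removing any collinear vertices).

Area of P0's cell: 87.9015 (5 vertices)

1. box [0,12]×[0,29]: [(0, 0) (12, 0) (12, 29) (0, 29)]
2. ⊥bis P0·P1 via (5.61,3.04): [(0, 11.5657) (7.6103, 0) (12, 0) (12, 29) (0, 29)]  |A|=303.9904
3. ⊥bis P0·P2 via (5.21,12.905): [(0.1912, 11.2752) (7.6103, 0) (12, 0) (12, 15.11)]  |A|=113.9627
4. ⊥bis P0·P3 via (9.555,11.15): [(4.0282, 12.5212) (0.1912, 11.2752) (7.6103, 0) (12, 0) (12, 10.5434)]  |A|=95.7606
5. ⊥bis P0·P4 via (8.07,11.03): [(10.2416, 10.9797) (0.233, 11.2117) (7.6103, 0) (12, 0) (12, 10.5434)]  |A|=88.6192
6. ⊥bis P0·P5 via (8.96,10.89): [(8.1141, 11.029) (0.233, 11.2117) (7.6103, 0) (12, 0) (12, 10.3905)]  |A|=87.9015
7. canonical 5-gon: [(8.1141, 11.029) (0.233, 11.2117) (7.6103, 0) (12, 0) (12, 10.3905)]
8. shoelace: 87.9015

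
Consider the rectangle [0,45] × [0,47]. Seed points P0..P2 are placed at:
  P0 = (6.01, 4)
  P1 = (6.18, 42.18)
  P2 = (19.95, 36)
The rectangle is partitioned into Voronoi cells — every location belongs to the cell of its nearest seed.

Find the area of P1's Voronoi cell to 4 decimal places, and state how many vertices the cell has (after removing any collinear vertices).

Area of P1's cell: 268.8953 (4 vertices)

1. box [0,45]×[0,47]: [(0, 0) (45, 0) (45, 47) (0, 47)]
2. ⊥bis P1·P0 via (6.095,23.09): [(0, 23.1171) (45, 22.9168) (45, 47) (0, 47)]  |A|=1079.237
3. ⊥bis P1·P2 via (13.065,39.09): [(0, 23.1171) (5.8846, 23.0909) (16.615, 47) (0, 47)]  |A|=268.8953
4. canonical 4-gon: [(0, 23.1171) (5.8846, 23.0909) (16.615, 47) (0, 47)]
5. shoelace: 268.8953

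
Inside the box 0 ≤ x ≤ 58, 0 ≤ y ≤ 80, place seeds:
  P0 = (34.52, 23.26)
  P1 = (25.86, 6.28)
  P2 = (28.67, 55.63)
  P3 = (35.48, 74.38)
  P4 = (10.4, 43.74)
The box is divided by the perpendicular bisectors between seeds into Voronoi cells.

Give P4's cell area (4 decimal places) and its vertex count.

Area of P4's cell: 898.1676 (5 vertices)

1. box [0,58]×[0,80]: [(0, 0) (58, 0) (58, 80) (0, 80)]
2. ⊥bis P4·P0 via (22.46,33.5): [(0, 7.0481) (58, 75.3567) (58, 80) (0, 80)]  |A|=2250.2618
3. ⊥bis P4·P1 via (18.13,25.01): [(0, 17.5276) (13.6983, 23.181) (58, 75.3567) (58, 80) (0, 80)]  |A|=2178.4861
4. ⊥bis P4·P2 via (19.535,49.685): [(0, 79.7022) (0, 17.5276) (13.6983, 23.181) (26.767, 38.5725)]  |A|=900.5894
5. ⊥bis P4·P3 via (22.94,59.06): [(2.5972, 75.7113) (0, 77.8373) (0, 17.5276) (13.6983, 23.181) (26.767, 38.5725)]  |A|=898.1676
6. canonical 5-gon: [(2.5972, 75.7113) (0, 77.8373) (0, 17.5276) (13.6983, 23.181) (26.767, 38.5725)]
7. shoelace: 898.1676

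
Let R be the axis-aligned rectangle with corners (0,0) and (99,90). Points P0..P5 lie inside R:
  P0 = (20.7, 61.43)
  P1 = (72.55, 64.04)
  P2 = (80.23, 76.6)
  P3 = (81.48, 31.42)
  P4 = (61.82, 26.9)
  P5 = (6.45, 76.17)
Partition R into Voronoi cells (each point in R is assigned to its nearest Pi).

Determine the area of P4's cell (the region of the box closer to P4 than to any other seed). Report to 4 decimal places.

1. box [0,99]×[0,90]: [(0, 0) (99, 0) (99, 90) (0, 90)]
2. ⊥bis P4·P0 via (41.26,44.165): [(4.173, 0) (99, 0) (99, 90) (79.7494, 90)]  |A|=5133.4937
3. ⊥bis P4·P1 via (67.185,45.47): [(47.2035, 51.2428) (4.173, 0) (99, 0) (99, 36.2784)]  |A|=3369.1483
4. ⊥bis P4·P2 via (71.025,51.75): [(47.2035, 51.2428) (4.173, 0) (99, 0) (99, 36.2784)]  |A|=3369.1483
5. ⊥bis P4·P3 via (71.65,29.16): [(67.9511, 45.2487) (47.2035, 51.2428) (4.173, 0) (78.3541, 0)]  |A|=2338.8461
6. ⊥bis P4·P5 via (34.135,51.535): [(67.9511, 45.2487) (47.2035, 51.2428) (4.173, 0) (78.3541, 0)]  |A|=2338.8461
7. canonical 4-gon: [(67.9511, 45.2487) (47.2035, 51.2428) (4.173, 0) (78.3541, 0)]
8. shoelace: 2338.8461

Area of P4's cell: 2338.8461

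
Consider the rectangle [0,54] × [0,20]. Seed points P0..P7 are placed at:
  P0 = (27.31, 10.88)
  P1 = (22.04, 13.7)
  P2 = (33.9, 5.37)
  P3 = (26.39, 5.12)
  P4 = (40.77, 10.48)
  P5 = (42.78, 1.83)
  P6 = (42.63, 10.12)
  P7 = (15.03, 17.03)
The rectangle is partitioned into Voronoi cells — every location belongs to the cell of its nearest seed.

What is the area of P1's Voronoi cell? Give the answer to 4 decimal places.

Area of P1's cell: 105.7971

1. box [0,54]×[0,20]: [(0, 0) (54, 0) (54, 20) (0, 20)]
2. ⊥bis P1·P0 via (24.675,12.29): [(0, 0) (18.0986, 0) (28.8007, 20) (0, 20)]  |A|=468.9922
3. ⊥bis P1·P2 via (27.97,9.535): [(0, 0) (18.0986, 0) (28.8007, 20) (0, 20)]  |A|=468.9922
4. ⊥bis P1·P3 via (24.215,9.41): [(0, 0) (5.6546, 0) (22.7314, 8.6578) (28.8007, 20) (0, 20)]  |A|=415.1233
5. ⊥bis P1·P4 via (31.405,12.09): [(0, 0) (5.6546, 0) (22.7314, 8.6578) (28.8007, 20) (0, 20)]  |A|=415.1233
6. ⊥bis P1·P5 via (32.41,7.765): [(0, 0) (5.6546, 0) (22.7314, 8.6578) (28.8007, 20) (0, 20)]  |A|=415.1233
7. ⊥bis P1·P6 via (32.335,11.91): [(0, 0) (5.6546, 0) (22.7314, 8.6578) (28.8007, 20) (0, 20)]  |A|=415.1233
8. ⊥bis P1·P7 via (18.535,15.365): [(13.0068, 3.7275) (22.7314, 8.6578) (28.8007, 20) (20.7368, 20)]  |A|=105.7971
9. canonical 4-gon: [(13.0068, 3.7275) (22.7314, 8.6578) (28.8007, 20) (20.7368, 20)]
10. shoelace: 105.7971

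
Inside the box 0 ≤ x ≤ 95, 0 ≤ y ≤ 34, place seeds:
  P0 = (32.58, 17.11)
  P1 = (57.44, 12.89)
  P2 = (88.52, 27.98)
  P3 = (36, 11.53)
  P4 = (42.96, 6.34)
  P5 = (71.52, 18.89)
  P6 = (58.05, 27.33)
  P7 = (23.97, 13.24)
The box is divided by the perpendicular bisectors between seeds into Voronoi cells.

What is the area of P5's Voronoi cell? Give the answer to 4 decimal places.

Area of P5's cell: 556.7505

1. box [0,95]×[0,34]: [(0, 0) (95, 0) (95, 34) (0, 34)]
2. ⊥bis P5·P0 via (52.05,18): [(52.8728, 0) (95, 0) (95, 34) (51.3186, 34)]  |A|=1458.7458
3. ⊥bis P5·P1 via (64.48,15.89): [(71.2513, 0) (95, 0) (95, 34) (56.7627, 34)]  |A|=1053.7624
4. ⊥bis P5·P2 via (80.02,23.435): [(71.2513, 0) (92.5508, 0) (74.3708, 34) (56.7627, 34)]  |A|=661.4307
5. ⊥bis P5·P3 via (53.76,15.21): [(71.2513, 0) (92.5508, 0) (74.3708, 34) (56.7627, 34)]  |A|=661.4307
6. ⊥bis P5·P4 via (57.24,12.615): [(71.2513, 0) (92.5508, 0) (74.3708, 34) (56.7627, 34)]  |A|=661.4307
7. ⊥bis P5·P6 via (64.785,23.11): [(62.7722, 19.8976) (71.2513, 0) (92.5508, 0) (74.3708, 34) (71.6084, 34)]  |A|=556.7505
8. ⊥bis P5·P7 via (47.745,16.065): [(62.7722, 19.8976) (71.2513, 0) (92.5508, 0) (74.3708, 34) (71.6084, 34)]  |A|=556.7505
9. canonical 5-gon: [(62.7722, 19.8976) (71.2513, 0) (92.5508, 0) (74.3708, 34) (71.6084, 34)]
10. shoelace: 556.7505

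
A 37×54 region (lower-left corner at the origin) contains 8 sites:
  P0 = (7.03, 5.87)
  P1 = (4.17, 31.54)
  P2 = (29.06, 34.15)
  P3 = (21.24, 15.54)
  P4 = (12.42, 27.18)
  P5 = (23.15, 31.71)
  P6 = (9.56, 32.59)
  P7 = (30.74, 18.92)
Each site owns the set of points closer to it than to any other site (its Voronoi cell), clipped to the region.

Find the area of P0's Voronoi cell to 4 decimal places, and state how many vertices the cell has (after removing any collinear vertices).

Area of P0's cell: 271.8568 (5 vertices)

1. box [0,37]×[0,54]: [(0, 0) (37, 0) (37, 54) (0, 54)]
2. ⊥bis P0·P1 via (5.6,18.705): [(0, 18.0811) (0, 0) (37, 0) (37, 22.2034)]  |A|=745.263
3. ⊥bis P0·P2 via (18.045,20.01): [(17.9534, 20.0813) (0, 18.0811) (0, 0) (37, 0) (37, 5.2441)]  |A|=583.7549
4. ⊥bis P0·P3 via (14.135,10.705): [(8.4731, 19.0251) (0, 18.0811) (0, 0) (21.4198, 0)]  |A|=280.3587
5. ⊥bis P0·P4 via (9.725,16.525): [(10.2679, 16.3877) (2.4803, 18.3574) (0, 18.0811) (0, 0) (21.4198, 0)]  |A|=271.8568
6. ⊥bis P0·P5 via (15.09,18.79): [(10.2679, 16.3877) (2.4803, 18.3574) (0, 18.0811) (0, 0) (21.4198, 0)]  |A|=271.8568
7. ⊥bis P0·P6 via (8.295,19.23): [(10.2679, 16.3877) (2.4803, 18.3574) (0, 18.0811) (0, 0) (21.4198, 0)]  |A|=271.8568
8. ⊥bis P0·P7 via (18.885,12.395): [(10.2679, 16.3877) (2.4803, 18.3574) (0, 18.0811) (0, 0) (21.4198, 0)]  |A|=271.8568
9. canonical 5-gon: [(10.2679, 16.3877) (2.4803, 18.3574) (0, 18.0811) (0, 0) (21.4198, 0)]
10. shoelace: 271.8568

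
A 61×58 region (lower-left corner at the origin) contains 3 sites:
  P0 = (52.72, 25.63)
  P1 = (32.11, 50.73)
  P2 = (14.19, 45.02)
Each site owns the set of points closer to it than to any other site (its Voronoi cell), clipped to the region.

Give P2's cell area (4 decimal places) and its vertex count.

1. box [0,61]×[0,58]: [(0, 0) (61, 0) (61, 58) (0, 58)]
2. ⊥bis P2·P0 via (33.455,35.325): [(0, 0) (15.6779, 0) (44.8661, 58) (0, 58)]  |A|=1755.7749
3. ⊥bis P2·P1 via (23.15,47.875): [(0, 0) (15.6779, 0) (29.5937, 27.6523) (19.9238, 58) (0, 58)]  |A|=1377.304
4. canonical 5-gon: [(0, 0) (15.6779, 0) (29.5937, 27.6523) (19.9238, 58) (0, 58)]
5. shoelace: 1377.304

Area of P2's cell: 1377.3040 (5 vertices)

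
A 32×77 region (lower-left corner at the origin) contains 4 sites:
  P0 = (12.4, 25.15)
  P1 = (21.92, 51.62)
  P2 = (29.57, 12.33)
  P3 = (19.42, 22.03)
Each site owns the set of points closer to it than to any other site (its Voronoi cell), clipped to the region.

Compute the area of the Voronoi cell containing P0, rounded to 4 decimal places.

Area of P0's cell: 584.2394

1. box [0,32]×[0,77]: [(0, 0) (32, 0) (32, 77) (0, 77)]
2. ⊥bis P0·P1 via (17.16,38.385): [(0, 44.5566) (0, 0) (32, 0) (32, 33.0478)]  |A|=1241.6703
3. ⊥bis P0·P2 via (20.985,18.74): [(31.7382, 33.1419) (0, 44.5566) (0, 0) (6.9928, 0)]  |A|=822.9505
4. ⊥bis P0·P3 via (15.91,23.59): [(21.7516, 36.7336) (0, 44.5566) (0, 0) (5.4256, 0)]  |A|=584.2394
5. canonical 4-gon: [(21.7516, 36.7336) (0, 44.5566) (0, 0) (5.4256, 0)]
6. shoelace: 584.2394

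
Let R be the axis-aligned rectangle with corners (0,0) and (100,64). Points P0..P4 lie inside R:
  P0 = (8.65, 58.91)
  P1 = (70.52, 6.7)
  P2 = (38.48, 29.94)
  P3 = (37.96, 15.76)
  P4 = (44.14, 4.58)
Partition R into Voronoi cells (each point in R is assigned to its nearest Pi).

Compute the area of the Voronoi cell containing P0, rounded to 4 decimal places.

1. box [0,100]×[0,64]: [(0, 0) (100, 0) (100, 64) (0, 64)]
2. ⊥bis P0·P1 via (39.585,32.805): [(0, 0) (11.902, 0) (65.9094, 64) (0, 64)]  |A|=2489.964
3. ⊥bis P0·P2 via (23.565,44.425): [(0, 20.1605) (42.5757, 64) (0, 64)]  |A|=933.2487
4. ⊥bis P0·P3 via (23.305,37.335): [(0, 21.5049) (3.8365, 24.1109) (42.5757, 64) (0, 64)]  |A|=930.6697
5. ⊥bis P0·P4 via (26.395,31.745): [(0, 21.5049) (3.8365, 24.1109) (42.5757, 64) (0, 64)]  |A|=930.6697
6. canonical 4-gon: [(0, 21.5049) (3.8365, 24.1109) (42.5757, 64) (0, 64)]
7. shoelace: 930.6697

Area of P0's cell: 930.6697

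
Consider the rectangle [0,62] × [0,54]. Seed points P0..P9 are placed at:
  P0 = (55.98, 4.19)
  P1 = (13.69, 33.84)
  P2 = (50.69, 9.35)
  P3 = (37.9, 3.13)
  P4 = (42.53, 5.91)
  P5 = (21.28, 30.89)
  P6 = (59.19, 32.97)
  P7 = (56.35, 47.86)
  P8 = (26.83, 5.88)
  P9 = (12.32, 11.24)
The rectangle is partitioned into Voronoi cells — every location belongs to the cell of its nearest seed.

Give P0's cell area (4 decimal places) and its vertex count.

1. box [0,62]×[0,54]: [(0, 0) (62, 0) (62, 54) (0, 54)]
2. ⊥bis P0·P1 via (34.835,19.015): [(21.5034, 0) (62, 0) (62, 54) (59.3634, 54)]  |A|=1164.5978
3. ⊥bis P0·P2 via (53.335,6.77): [(46.7314, 0) (62, 0) (62, 15.6533)]  |A|=119.5023
4. ⊥bis P0·P3 via (46.94,3.66): [(47.1306, 0.4093) (47.1546, 0) (62, 0) (62, 15.6533)]  |A|=119.4156
5. ⊥bis P0·P4 via (49.255,5.05): [(48.8925, 2.2156) (48.6092, 0) (62, 0) (62, 15.6533)]  |A|=117.422
6. ⊥bis P0·P5 via (38.63,17.54): [(48.8925, 2.2156) (48.6092, 0) (62, 0) (62, 15.6533)]  |A|=117.422
7. ⊥bis P0·P6 via (57.585,18.58): [(48.8925, 2.2156) (48.6092, 0) (62, 0) (62, 15.6533)]  |A|=117.422
8. ⊥bis P0·P7 via (56.165,26.025): [(48.8925, 2.2156) (48.6092, 0) (62, 0) (62, 15.6533)]  |A|=117.422
9. ⊥bis P0·P8 via (41.405,5.035): [(48.8925, 2.2156) (48.6092, 0) (62, 0) (62, 15.6533)]  |A|=117.422
10. ⊥bis P0·P9 via (34.15,7.715): [(48.8925, 2.2156) (48.6092, 0) (62, 0) (62, 15.6533)]  |A|=117.422
11. canonical 4-gon: [(48.8925, 2.2156) (48.6092, 0) (62, 0) (62, 15.6533)]
12. shoelace: 117.422

Area of P0's cell: 117.4220 (4 vertices)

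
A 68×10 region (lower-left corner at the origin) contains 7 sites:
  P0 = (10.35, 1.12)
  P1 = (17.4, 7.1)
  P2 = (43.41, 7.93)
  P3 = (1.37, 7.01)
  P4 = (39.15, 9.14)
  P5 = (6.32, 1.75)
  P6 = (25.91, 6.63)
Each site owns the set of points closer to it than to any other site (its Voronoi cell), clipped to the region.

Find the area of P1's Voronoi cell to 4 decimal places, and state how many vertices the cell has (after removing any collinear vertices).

Area of P1's cell: 84.1627 (6 vertices)

1. box [0,68]×[0,10]: [(0, 0) (68, 0) (68, 10) (0, 10)]
2. ⊥bis P1·P0 via (13.875,4.11): [(17.3612, 0) (68, 0) (68, 10) (8.8789, 10)]  |A|=548.7992
3. ⊥bis P1·P2 via (30.405,7.515): [(17.3612, 0) (30.6448, 0) (30.3257, 10) (8.8789, 10)]  |A|=173.6518
4. ⊥bis P1·P3 via (9.385,7.055): [(9.3717, 9.419) (17.3612, 0) (30.6448, 0) (30.3257, 10) (9.3685, 10)]  |A|=173.5096
5. ⊥bis P1·P4 via (28.275,8.12): [(9.3717, 9.419) (17.3612, 0) (29.0366, 0) (28.0987, 10) (9.3685, 10)]  |A|=154.3334
6. ⊥bis P1·P5 via (11.86,4.425): [(9.3708, 9.5802) (9.5502, 9.2086) (17.3612, 0) (29.0366, 0) (28.0987, 10) (9.3685, 10)]  |A|=154.3191
7. ⊥bis P1·P6 via (21.655,6.865): [(9.3708, 9.5802) (9.5502, 9.2086) (17.3612, 0) (21.2759, 0) (21.8281, 10) (9.3685, 10)]  |A|=84.1627
8. canonical 6-gon: [(9.3708, 9.5802) (9.5502, 9.2086) (17.3612, 0) (21.2759, 0) (21.8281, 10) (9.3685, 10)]
9. shoelace: 84.1627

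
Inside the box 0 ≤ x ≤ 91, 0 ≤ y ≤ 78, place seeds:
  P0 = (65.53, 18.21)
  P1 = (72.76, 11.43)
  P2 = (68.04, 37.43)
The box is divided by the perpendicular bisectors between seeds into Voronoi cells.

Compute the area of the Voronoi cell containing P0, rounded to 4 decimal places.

Area of P0's cell: 2178.7948

1. box [0,91]×[0,78]: [(0, 0) (91, 0) (91, 78) (0, 78)]
2. ⊥bis P0·P1 via (69.145,14.82): [(0, 0) (55.2474, 0) (91, 38.1256) (91, 78) (0, 78)]  |A|=6416.4563
3. ⊥bis P0·P2 via (66.785,27.82): [(0, 36.5417) (0, 0) (55.2474, 0) (79.7483, 26.1271)]  |A|=2178.7948
4. canonical 4-gon: [(0, 36.5417) (0, 0) (55.2474, 0) (79.7483, 26.1271)]
5. shoelace: 2178.7948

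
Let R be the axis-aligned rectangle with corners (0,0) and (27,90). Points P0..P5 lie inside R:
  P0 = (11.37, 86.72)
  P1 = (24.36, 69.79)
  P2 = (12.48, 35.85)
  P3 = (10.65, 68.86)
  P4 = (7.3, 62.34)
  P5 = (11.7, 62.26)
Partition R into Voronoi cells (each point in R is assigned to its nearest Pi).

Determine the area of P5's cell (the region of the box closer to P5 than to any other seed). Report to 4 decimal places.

1. box [0,27]×[0,90]: [(0, 0) (27, 0) (27, 90) (0, 90)]
2. ⊥bis P5·P0 via (11.535,74.49): [(0, 74.3344) (0, 0) (27, 0) (27, 74.6986)]  |A|=2011.9458
3. ⊥bis P5·P1 via (18.03,66.025): [(12.9835, 74.5095) (0, 74.3344) (0, 0) (27, 0) (27, 50.944)]  |A|=1845.4671
4. ⊥bis P5·P2 via (12.09,49.055): [(12.9835, 74.5095) (0, 74.3344) (0, 48.6979) (27, 49.4954) (27, 50.944)]  |A|=519.8578
5. ⊥bis P5·P3 via (11.175,65.56): [(17.6901, 66.5965) (0, 63.7822) (0, 48.6979) (27, 49.4954) (27, 50.944)]  |A|=374.7412
6. ⊥bis P5·P4 via (9.5,62.3): [(17.6901, 66.5965) (9.5546, 65.3022) (9.2577, 48.9713) (27, 49.4954) (27, 50.944)]  |A|=227.1272
7. canonical 5-gon: [(17.6901, 66.5965) (9.5546, 65.3022) (9.2577, 48.9713) (27, 49.4954) (27, 50.944)]
8. shoelace: 227.1272

Area of P5's cell: 227.1272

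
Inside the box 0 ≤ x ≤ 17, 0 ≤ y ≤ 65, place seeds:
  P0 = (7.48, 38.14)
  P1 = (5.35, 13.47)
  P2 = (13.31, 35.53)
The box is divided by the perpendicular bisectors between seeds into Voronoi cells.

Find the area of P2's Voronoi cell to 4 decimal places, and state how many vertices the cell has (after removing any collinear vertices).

1. box [0,17]×[0,65]: [(0, 0) (17, 0) (17, 65) (0, 65)]
2. ⊥bis P2·P0 via (10.395,36.835): [(0, 13.6155) (0, 0) (17, 0) (17, 51.5887)]  |A|=554.2358
3. ⊥bis P2·P1 via (9.33,24.5): [(5.4927, 25.8846) (17, 21.7324) (17, 51.5887)]  |A|=171.7828
4. canonical 3-gon: [(5.4927, 25.8846) (17, 21.7324) (17, 51.5887)]
5. shoelace: 171.7828

Area of P2's cell: 171.7828 (3 vertices)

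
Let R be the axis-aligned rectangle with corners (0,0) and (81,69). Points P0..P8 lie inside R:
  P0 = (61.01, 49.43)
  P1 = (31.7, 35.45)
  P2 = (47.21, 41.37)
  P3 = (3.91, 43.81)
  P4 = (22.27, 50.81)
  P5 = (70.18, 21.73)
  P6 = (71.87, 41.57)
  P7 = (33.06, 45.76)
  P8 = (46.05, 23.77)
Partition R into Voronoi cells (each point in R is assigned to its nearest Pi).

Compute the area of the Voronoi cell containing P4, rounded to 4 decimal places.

Area of P4's cell: 593.9545

1. box [0,81]×[0,69]: [(0, 0) (81, 0) (81, 69) (0, 69)]
2. ⊥bis P4·P0 via (41.64,50.12): [(0, 0) (39.8546, 0) (42.3125, 69) (0, 69)]  |A|=2834.7672
3. ⊥bis P4·P1 via (26.985,43.13): [(0, 26.563) (41.7131, 52.1721) (42.3125, 69) (0, 69)]  |A|=1241.1052
4. ⊥bis P4·P2 via (34.74,46.09): [(0, 26.563) (35.6281, 48.4363) (42.1984, 65.7946) (42.3125, 69) (0, 69)]  |A|=1200.5649
5. ⊥bis P4·P3 via (13.09,47.31): [(17.0169, 37.0103) (35.6281, 48.4363) (42.1984, 65.7946) (42.3125, 69) (4.8204, 69)]  |A|=762.3903
6. ⊥bis P4·P5 via (46.225,36.27): [(17.0169, 37.0103) (35.6281, 48.4363) (42.1984, 65.7946) (42.3125, 69) (4.8204, 69)]  |A|=762.3903
7. ⊥bis P4·P6 via (47.07,46.19): [(17.0169, 37.0103) (35.6281, 48.4363) (42.1984, 65.7946) (42.3125, 69) (4.8204, 69)]  |A|=762.3903
8. ⊥bis P4·P7 via (27.665,48.285): [(17.0169, 37.0103) (24.5537, 41.6374) (37.3602, 69) (4.8204, 69)]  |A|=593.9545
9. ⊥bis P4·P8 via (34.16,37.29): [(17.0169, 37.0103) (24.5537, 41.6374) (37.3602, 69) (4.8204, 69)]  |A|=593.9545
10. canonical 4-gon: [(17.0169, 37.0103) (24.5537, 41.6374) (37.3602, 69) (4.8204, 69)]
11. shoelace: 593.9545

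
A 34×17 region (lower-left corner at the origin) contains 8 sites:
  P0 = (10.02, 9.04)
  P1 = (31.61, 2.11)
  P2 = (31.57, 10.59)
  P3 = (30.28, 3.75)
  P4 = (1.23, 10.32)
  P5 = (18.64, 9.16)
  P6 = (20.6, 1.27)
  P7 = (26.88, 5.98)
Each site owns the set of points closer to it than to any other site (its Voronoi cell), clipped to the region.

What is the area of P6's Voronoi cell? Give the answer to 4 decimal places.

Area of P6's cell: 55.6885

1. box [0,34]×[0,17]: [(0, 0) (34, 0) (34, 17) (0, 17)]
2. ⊥bis P6·P0 via (15.31,5.155): [(11.5241, 0) (34, 0) (34, 17) (24.009, 17)]  |A|=275.9681
3. ⊥bis P6·P1 via (26.105,1.69): [(11.5241, 0) (26.2339, 0) (24.9369, 17) (24.009, 17)]  |A|=132.9205
4. ⊥bis P6·P2 via (26.085,5.93): [(20.611, 12.3731) (11.5241, 0) (26.2339, 0) (25.7516, 6.3225)]  |A|=105.7941
5. ⊥bis P6·P3 via (25.44,2.51): [(23.907, 8.4936) (20.611, 12.3731) (11.5241, 0) (26.0831, 0)]  |A|=99.8459
6. ⊥bis P6·P4 via (10.915,5.795): [(23.907, 8.4936) (20.611, 12.3731) (11.5241, 0) (26.0831, 0)]  |A|=99.8459
7. ⊥bis P6·P5 via (19.62,5.215): [(24.4402, 6.4124) (14.4021, 3.9188) (11.5241, 0) (26.0831, 0)]  |A|=62.7592
8. ⊥bis P6·P7 via (23.74,3.625): [(25.8881, 0.7608) (22.0877, 5.828) (14.4021, 3.9188) (11.5241, 0) (26.0831, 0)]  |A|=55.6885
9. canonical 5-gon: [(25.8881, 0.7608) (22.0877, 5.828) (14.4021, 3.9188) (11.5241, 0) (26.0831, 0)]
10. shoelace: 55.6885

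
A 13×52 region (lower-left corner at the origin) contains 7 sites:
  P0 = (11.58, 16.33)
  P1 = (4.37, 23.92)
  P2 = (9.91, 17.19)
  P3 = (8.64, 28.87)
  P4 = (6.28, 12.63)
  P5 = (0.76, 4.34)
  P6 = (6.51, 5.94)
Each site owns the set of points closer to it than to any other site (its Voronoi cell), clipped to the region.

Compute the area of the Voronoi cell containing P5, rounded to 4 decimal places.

Area of P5's cell: 36.8152

1. box [0,13]×[0,52]: [(0, 0) (13, 0) (13, 52) (0, 52)]
2. ⊥bis P5·P0 via (6.17,10.335): [(0, 15.9029) (0, 0) (13, 0) (13, 4.1715)]  |A|=130.4836
3. ⊥bis P5·P1 via (2.565,14.13): [(1.8105, 14.2691) (0, 14.6029) (0, 0) (13, 0) (13, 4.1715)]  |A|=129.3068
4. ⊥bis P5·P2 via (5.335,10.765): [(7.0345, 9.5548) (0, 14.5639) (0, 0) (13, 0) (13, 4.1715)]  |A|=125.7737
5. ⊥bis P5·P3 via (4.7,16.605): [(7.0345, 9.5548) (0, 14.5639) (0, 0) (13, 0) (13, 4.1715)]  |A|=125.7737
6. ⊥bis P5·P4 via (3.52,8.485): [(0, 10.8288) (0, 0) (13, 0) (13, 2.1726)]  |A|=84.5095
7. ⊥bis P5·P6 via (3.635,5.14): [(2.5187, 9.1517) (0, 10.8288) (0, 0) (5.0653, 0)]  |A|=36.8152
8. canonical 4-gon: [(2.5187, 9.1517) (0, 10.8288) (0, 0) (5.0653, 0)]
9. shoelace: 36.8152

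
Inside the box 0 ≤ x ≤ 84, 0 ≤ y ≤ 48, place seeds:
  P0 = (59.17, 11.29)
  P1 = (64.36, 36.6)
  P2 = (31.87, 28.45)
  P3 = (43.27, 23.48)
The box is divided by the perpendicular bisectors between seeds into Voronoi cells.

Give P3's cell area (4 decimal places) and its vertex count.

1. box [0,84]×[0,48]: [(0, 0) (84, 0) (84, 48) (0, 48)]
2. ⊥bis P3·P0 via (51.22,17.385): [(0, 0) (37.8915, 0) (74.6915, 48) (0, 48)]  |A|=2701.992
3. ⊥bis P3·P1 via (53.815,30.04): [(0, 0) (37.8915, 0) (56.9987, 24.9224) (42.6422, 48) (0, 48)]  |A|=2332.1807
4. ⊥bis P3·P2 via (37.57,25.965): [(26.2502, 0) (37.8915, 0) (56.9987, 24.9224) (45.3082, 43.7145)]  |A|=579.6568
5. canonical 4-gon: [(26.2502, 0) (37.8915, 0) (56.9987, 24.9224) (45.3082, 43.7145)]
6. shoelace: 579.6568

Area of P3's cell: 579.6568 (4 vertices)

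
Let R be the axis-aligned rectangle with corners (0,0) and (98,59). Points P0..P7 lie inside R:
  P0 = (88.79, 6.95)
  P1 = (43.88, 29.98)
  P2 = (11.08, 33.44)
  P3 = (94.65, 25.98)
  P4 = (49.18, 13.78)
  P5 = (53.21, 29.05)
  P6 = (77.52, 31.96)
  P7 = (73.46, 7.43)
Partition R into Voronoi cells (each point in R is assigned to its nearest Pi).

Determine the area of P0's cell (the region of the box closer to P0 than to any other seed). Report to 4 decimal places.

Area of P0's cell: 286.8925

1. box [0,98]×[0,59]: [(0, 0) (98, 0) (98, 59) (0, 59)]
2. ⊥bis P0·P1 via (66.335,18.465): [(56.8661, 0) (98, 0) (98, 59) (87.1215, 59)]  |A|=1534.3667
3. ⊥bis P0·P2 via (49.935,20.195): [(56.8661, 0) (98, 0) (98, 59) (87.1215, 59)]  |A|=1534.3667
4. ⊥bis P0·P3 via (91.72,16.465): [(68.9111, 23.4886) (56.8661, 0) (98, 0) (98, 14.5312)]  |A|=694.4375
5. ⊥bis P0·P4 via (68.985,10.365): [(71.1301, 22.8053) (67.1978, 0) (98, 0) (98, 14.5312)]  |A|=546.4535
6. ⊥bis P0·P5 via (71,18): [(73.5264, 22.0674) (70.0331, 16.4433) (67.1978, 0) (98, 0) (98, 14.5312)]  |A|=538.426
7. ⊥bis P0·P6 via (83.155,19.455): [(82.6903, 19.2456) (69.4907, 13.2976) (67.1978, 0) (98, 0) (98, 14.5312)]  |A|=488.5799
8. ⊥bis P0·P7 via (81.125,7.19): [(82.6903, 19.2456) (81.4855, 18.7027) (80.8999, 0) (98, 0) (98, 14.5312)]  |A|=286.8925
9. canonical 5-gon: [(82.6903, 19.2456) (81.4855, 18.7027) (80.8999, 0) (98, 0) (98, 14.5312)]
10. shoelace: 286.8925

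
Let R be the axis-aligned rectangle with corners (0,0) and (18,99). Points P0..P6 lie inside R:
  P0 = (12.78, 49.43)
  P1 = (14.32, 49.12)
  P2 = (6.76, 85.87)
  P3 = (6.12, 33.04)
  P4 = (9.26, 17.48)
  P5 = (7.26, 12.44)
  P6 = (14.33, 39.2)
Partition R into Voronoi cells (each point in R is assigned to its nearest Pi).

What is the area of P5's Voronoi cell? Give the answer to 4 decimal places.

1. box [0,18]×[0,99]: [(0, 0) (18, 0) (18, 99) (0, 99)]
2. ⊥bis P5·P0 via (10.02,30.935): [(0, 32.4303) (0, 0) (18, 0) (18, 29.7441)]  |A|=559.5699
3. ⊥bis P5·P1 via (10.79,30.78): [(9.8629, 30.9584) (0, 32.4303) (0, 0) (18, 0) (18, 29.3923)]  |A|=558.1381
4. ⊥bis P5·P2 via (7.01,49.155): [(9.8629, 30.9584) (0, 32.4303) (0, 0) (18, 0) (18, 29.3923)]  |A|=558.1381
5. ⊥bis P5·P3 via (6.69,22.74): [(0, 22.3698) (0, 0) (18, 0) (18, 23.3659)]  |A|=411.621
6. ⊥bis P5·P4 via (8.26,14.96): [(0, 18.2378) (0, 0) (18, 0) (18, 11.0949)]  |A|=263.9943
7. ⊥bis P5·P6 via (10.795,25.82): [(0, 18.2378) (0, 0) (18, 0) (18, 11.0949)]  |A|=263.9943
8. canonical 4-gon: [(0, 18.2378) (0, 0) (18, 0) (18, 11.0949)]
9. shoelace: 263.9943

Area of P5's cell: 263.9943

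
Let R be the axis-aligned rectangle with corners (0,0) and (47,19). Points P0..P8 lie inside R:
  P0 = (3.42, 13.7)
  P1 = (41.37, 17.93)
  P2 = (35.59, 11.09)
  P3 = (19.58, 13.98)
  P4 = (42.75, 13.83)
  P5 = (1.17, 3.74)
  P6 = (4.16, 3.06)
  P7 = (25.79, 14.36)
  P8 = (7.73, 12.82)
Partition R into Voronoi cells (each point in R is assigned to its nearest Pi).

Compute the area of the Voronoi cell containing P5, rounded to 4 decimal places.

Area of P5's cell: 25.4694

1. box [0,47]×[0,19]: [(0, 0) (47, 0) (47, 19) (0, 19)]
2. ⊥bis P5·P0 via (2.295,8.72): [(0, 9.2384) (0, 0) (40.8955, 0)]  |A|=188.9056
3. ⊥bis P5·P1 via (21.27,10.835): [(23.7254, 3.8788) (0, 9.2384) (0, 0) (25.0946, 0)]  |A|=158.2614
4. ⊥bis P5·P2 via (18.38,7.415): [(18.9025, 4.9683) (0, 9.2384) (0, 0) (19.9634, 0)]  |A|=136.9069
5. ⊥bis P5·P3 via (10.375,8.86): [(11.6252, 6.6123) (0, 9.2384) (0, 0) (15.3031, 0)]  |A|=104.2937
6. ⊥bis P5·P4 via (21.96,8.785): [(11.6252, 6.6123) (0, 9.2384) (0, 0) (15.3031, 0)]  |A|=104.2937
7. ⊥bis P5·P6 via (2.665,3.4): [(3.7977, 8.3805) (0, 9.2384) (0, 0) (1.8918, 0)]  |A|=25.4694
8. ⊥bis P5·P7 via (13.48,9.05): [(3.7977, 8.3805) (0, 9.2384) (0, 0) (1.8918, 0)]  |A|=25.4694
9. ⊥bis P5·P8 via (4.45,8.28): [(3.7977, 8.3805) (0, 9.2384) (0, 0) (1.8918, 0)]  |A|=25.4694
10. canonical 4-gon: [(3.7977, 8.3805) (0, 9.2384) (0, 0) (1.8918, 0)]
11. shoelace: 25.4694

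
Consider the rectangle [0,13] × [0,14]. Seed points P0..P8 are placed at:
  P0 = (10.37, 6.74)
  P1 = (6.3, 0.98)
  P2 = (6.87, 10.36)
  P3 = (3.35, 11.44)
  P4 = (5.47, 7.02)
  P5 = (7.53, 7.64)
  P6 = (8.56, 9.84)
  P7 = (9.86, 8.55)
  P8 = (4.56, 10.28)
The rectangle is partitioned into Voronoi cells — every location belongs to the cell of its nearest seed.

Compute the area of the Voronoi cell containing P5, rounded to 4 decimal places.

1. box [0,13]×[0,14]: [(0, 0) (13, 0) (13, 14) (0, 14)]
2. ⊥bis P5·P0 via (8.95,7.19): [(0, 0) (6.6715, 0) (11.1081, 14) (0, 14)]  |A|=124.457
3. ⊥bis P5·P1 via (6.915,4.31): [(0, 5.5871) (7.9753, 4.1142) (11.1081, 14) (0, 14)]  |A|=88.4539
4. ⊥bis P5·P2 via (7.2,9): [(0, 7.2529) (0, 5.5871) (7.9753, 4.1142) (9.7171, 9.6108)]  |A|=31.2949
5. ⊥bis P5·P3 via (5.44,9.54): [(4.312, 8.2992) (1.581, 5.2951) (7.9753, 4.1142) (9.7171, 9.6108)]  |A|=24.9298
6. ⊥bis P5·P4 via (6.5,7.33): [(6.0792, 8.728) (7.438, 4.2134) (7.9753, 4.1142) (9.7171, 9.6108)]  |A|=10.3747
7. ⊥bis P5·P6 via (8.045,8.74): [(7.3908, 9.0463) (6.0792, 8.728) (7.438, 4.2134) (7.9753, 4.1142) (9.2608, 8.1708)]  |A|=8.8285
8. ⊥bis P5·P7 via (8.695,8.095): [(8.5322, 8.5119) (7.3908, 9.0463) (6.0792, 8.728) (7.438, 4.2134) (7.9753, 4.1142) (8.9941, 7.3292)]  |A|=8.4764
9. ⊥bis P5·P8 via (6.045,8.96): [(8.5322, 8.5119) (7.3908, 9.0463) (6.0792, 8.728) (7.438, 4.2134) (7.9753, 4.1142) (8.9941, 7.3292)]  |A|=8.4764
10. canonical 6-gon: [(8.5322, 8.5119) (7.3908, 9.0463) (6.0792, 8.728) (7.438, 4.2134) (7.9753, 4.1142) (8.9941, 7.3292)]
11. shoelace: 8.4764

Area of P5's cell: 8.4764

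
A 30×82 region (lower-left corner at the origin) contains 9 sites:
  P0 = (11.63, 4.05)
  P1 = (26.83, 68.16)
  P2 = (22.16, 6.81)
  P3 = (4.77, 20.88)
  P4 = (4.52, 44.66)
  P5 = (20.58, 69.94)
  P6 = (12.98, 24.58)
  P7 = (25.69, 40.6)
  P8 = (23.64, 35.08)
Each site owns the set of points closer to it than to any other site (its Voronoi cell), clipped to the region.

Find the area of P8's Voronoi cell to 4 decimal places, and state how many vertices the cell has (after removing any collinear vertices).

Area of P8's cell: 204.5026 (5 vertices)

1. box [0,30]×[0,82]: [(0, 0) (30, 0) (30, 82) (0, 82)]
2. ⊥bis P8·P0 via (17.635,19.565): [(0, 26.3905) (30, 14.7792) (30, 82) (0, 82)]  |A|=1842.4541
3. ⊥bis P8·P1 via (25.235,51.62): [(0, 54.0535) (0, 26.3905) (30, 14.7792) (30, 51.1605)]  |A|=960.6638
4. ⊥bis P8·P2 via (22.9,20.945): [(0, 54.0535) (0, 26.3905) (12.6883, 21.4796) (30, 20.5733) (30, 51.1605)]  |A|=910.5108
5. ⊥bis P8·P3 via (14.205,27.98): [(0, 54.0535) (0, 46.8566) (19.3595, 21.1304) (30, 20.5733) (30, 51.1605)]  |A|=698.239
6. ⊥bis P8·P4 via (14.08,39.87): [(20.2101, 52.1046) (10.5537, 32.8321) (19.3595, 21.1304) (30, 20.5733) (30, 51.1605)]  |A|=456.1038
7. ⊥bis P8·P5 via (22.11,52.51): [(20.2101, 52.1046) (10.5537, 32.8321) (19.3595, 21.1304) (30, 20.5733) (30, 51.1605)]  |A|=456.1038
8. ⊥bis P8·P6 via (18.31,29.83): [(20.2101, 52.1046) (12.1719, 36.0617) (27.2879, 20.7153) (30, 20.5733) (30, 51.1605)]  |A|=374.7174
9. ⊥bis P8·P7 via (24.665,37.84): [(14.8831, 41.4728) (12.1719, 36.0617) (27.2879, 20.7153) (30, 20.5733) (30, 35.8587)]  |A|=204.5026
10. canonical 5-gon: [(14.8831, 41.4728) (12.1719, 36.0617) (27.2879, 20.7153) (30, 20.5733) (30, 35.8587)]
11. shoelace: 204.5026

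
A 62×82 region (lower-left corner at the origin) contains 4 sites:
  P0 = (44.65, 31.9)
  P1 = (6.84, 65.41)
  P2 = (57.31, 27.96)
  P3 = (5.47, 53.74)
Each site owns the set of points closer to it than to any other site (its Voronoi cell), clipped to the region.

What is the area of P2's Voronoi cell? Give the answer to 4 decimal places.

Area of P2's cell: 664.3292

1. box [0,62]×[0,82]: [(0, 0) (62, 0) (62, 82) (0, 82)]
2. ⊥bis P2·P0 via (50.98,29.93): [(41.6653, 0) (62, 0) (62, 65.3394)]  |A|=664.3292
3. ⊥bis P2·P1 via (32.075,46.685): [(41.6653, 0) (62, 0) (62, 65.3394)]  |A|=664.3292
4. ⊥bis P2·P3 via (31.39,40.85): [(41.6653, 0) (62, 0) (62, 65.3394)]  |A|=664.3292
5. canonical 3-gon: [(41.6653, 0) (62, 0) (62, 65.3394)]
6. shoelace: 664.3292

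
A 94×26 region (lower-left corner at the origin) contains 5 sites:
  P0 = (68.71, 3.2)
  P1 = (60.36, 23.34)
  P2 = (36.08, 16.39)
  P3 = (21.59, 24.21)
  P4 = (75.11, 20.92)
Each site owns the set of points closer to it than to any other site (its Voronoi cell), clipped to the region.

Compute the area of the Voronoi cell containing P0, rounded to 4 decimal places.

Area of P0's cell: 425.0354

1. box [0,94]×[0,26]: [(0, 0) (94, 0) (94, 26) (0, 26)]
2. ⊥bis P0·P1 via (64.535,13.27): [(32.5281, 0) (94, 0) (94, 25.4861)]  |A|=783.3405
3. ⊥bis P0·P2 via (52.395,9.795): [(51.6383, 7.9231) (48.4356, 0) (94, 0) (94, 25.4861)]  |A|=720.3225
4. ⊥bis P0·P3 via (45.15,13.705): [(51.6383, 7.9231) (48.4356, 0) (94, 0) (94, 25.4861)]  |A|=720.3225
5. ⊥bis P0·P4 via (71.91,12.06): [(66.4088, 14.0469) (51.6383, 7.9231) (48.4356, 0) (94, 0) (94, 4.0817)]  |A|=425.0354
6. canonical 5-gon: [(66.4088, 14.0469) (51.6383, 7.9231) (48.4356, 0) (94, 0) (94, 4.0817)]
7. shoelace: 425.0354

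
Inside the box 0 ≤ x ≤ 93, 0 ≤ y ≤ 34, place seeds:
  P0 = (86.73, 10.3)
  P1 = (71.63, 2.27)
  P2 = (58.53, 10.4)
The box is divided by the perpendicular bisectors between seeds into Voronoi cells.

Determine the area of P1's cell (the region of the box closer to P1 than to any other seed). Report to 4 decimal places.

Area of P1's cell: 198.2134

1. box [0,93]×[0,34]: [(0, 0) (93, 0) (93, 34) (0, 34)]
2. ⊥bis P1·P0 via (79.18,6.285): [(0, 0) (82.5223, 0) (64.4415, 34) (0, 34)]  |A|=2498.3843
3. ⊥bis P1·P2 via (65.08,6.335): [(61.1484, 0) (82.5223, 0) (72.6591, 18.5473)]  |A|=198.2134
4. canonical 3-gon: [(61.1484, 0) (82.5223, 0) (72.6591, 18.5473)]
5. shoelace: 198.2134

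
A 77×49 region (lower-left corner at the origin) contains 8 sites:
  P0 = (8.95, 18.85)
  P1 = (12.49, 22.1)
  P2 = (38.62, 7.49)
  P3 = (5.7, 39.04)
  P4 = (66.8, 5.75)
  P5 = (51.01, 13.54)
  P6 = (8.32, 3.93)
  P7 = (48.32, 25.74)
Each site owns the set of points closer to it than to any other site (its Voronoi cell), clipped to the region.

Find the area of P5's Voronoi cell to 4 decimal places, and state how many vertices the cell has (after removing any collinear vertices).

1. box [0,77]×[0,49]: [(0, 0) (77, 0) (77, 49) (0, 49)]
2. ⊥bis P5·P0 via (29.98,16.195): [(27.9354, 0) (77, 0) (77, 49) (34.1216, 49)]  |A|=2252.6039
3. ⊥bis P5·P1 via (31.75,17.82): [(28.1267, 1.5151) (27.9354, 0) (77, 0) (77, 49) (38.6789, 49)]  |A|=2144.4021
4. ⊥bis P5·P2 via (44.815,10.515): [(34.7206, 31.1877) (49.9494, 0) (77, 0) (77, 49) (38.6789, 49)]  |A|=1798.9615
5. ⊥bis P5·P3 via (28.355,26.29): [(37.0756, 41.7854) (34.7206, 31.1877) (49.9494, 0) (77, 0) (77, 49) (41.136, 49)]  |A|=1790.0981
6. ⊥bis P5·P4 via (58.905,9.645): [(37.0756, 41.7854) (34.7206, 31.1877) (49.9494, 0) (54.1466, 0) (77, 46.3228) (77, 49) (41.136, 49)]  |A|=1260.7822
7. ⊥bis P5·P6 via (29.665,8.735): [(37.0756, 41.7854) (34.7206, 31.1877) (49.9494, 0) (54.1466, 0) (77, 46.3228) (77, 49) (41.136, 49)]  |A|=1260.7822
8. ⊥bis P5·P7 via (49.665,19.64): [(41.2638, 17.7876) (49.9494, 0) (54.1466, 0) (65.5657, 23.146)]  |A|=287.9808
9. canonical 4-gon: [(41.2638, 17.7876) (49.9494, 0) (54.1466, 0) (65.5657, 23.146)]
10. shoelace: 287.9808

Area of P5's cell: 287.9808 (4 vertices)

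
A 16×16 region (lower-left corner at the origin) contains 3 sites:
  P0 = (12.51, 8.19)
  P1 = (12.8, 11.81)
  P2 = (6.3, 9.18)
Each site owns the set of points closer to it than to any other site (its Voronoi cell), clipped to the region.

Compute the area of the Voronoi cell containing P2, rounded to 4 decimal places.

Area of P2's cell: 139.3777

1. box [0,16]×[0,16]: [(0, 0) (16, 0) (16, 16) (0, 16)]
2. ⊥bis P2·P0 via (9.405,8.685): [(0, 0) (8.0204, 0) (10.5712, 16) (0, 16)]  |A|=148.7328
3. ⊥bis P2·P1 via (9.55,10.495): [(0, 0) (8.0204, 0) (9.653, 10.2405) (7.3226, 16) (0, 16)]  |A|=139.3777
4. canonical 5-gon: [(0, 0) (8.0204, 0) (9.653, 10.2405) (7.3226, 16) (0, 16)]
5. shoelace: 139.3777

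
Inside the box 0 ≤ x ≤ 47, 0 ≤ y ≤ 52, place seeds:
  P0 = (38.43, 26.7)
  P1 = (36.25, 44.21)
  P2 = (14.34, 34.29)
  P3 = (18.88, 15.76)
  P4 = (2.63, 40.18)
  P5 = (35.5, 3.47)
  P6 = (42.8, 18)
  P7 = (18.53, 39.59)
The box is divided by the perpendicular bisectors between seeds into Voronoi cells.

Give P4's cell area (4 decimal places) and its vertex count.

Area of P4's cell: 226.0197 (5 vertices)

1. box [0,47]×[0,52]: [(0, 0) (47, 0) (47, 52) (0, 52)]
2. ⊥bis P4·P0 via (20.53,33.44): [(0, 0) (7.9386, 0) (27.5185, 52) (0, 52)]  |A|=921.8856
3. ⊥bis P4·P1 via (19.44,42.195): [(0, 0) (7.9386, 0) (20.4992, 33.3583) (18.2647, 52) (0, 52)]  |A|=835.6322
4. ⊥bis P4·P2 via (8.485,37.235): [(0, 20.3658) (15.9116, 52) (0, 52)]  |A|=251.6755
5. ⊥bis P4·P3 via (10.755,27.97): [(0, 20.8132) (0.3382, 21.0383) (15.9116, 52) (0, 52)]  |A|=251.5999
6. ⊥bis P4·P5 via (19.065,21.825): [(0, 20.8132) (0.3382, 21.0383) (15.9116, 52) (0, 52)]  |A|=251.5999
7. ⊥bis P4·P6 via (22.715,29.09): [(0, 20.8132) (0.3382, 21.0383) (15.9116, 52) (0, 52)]  |A|=251.5999
8. ⊥bis P4·P7 via (10.58,39.885): [(0, 20.8132) (0.3382, 21.0383) (10.6407, 41.5208) (11.0296, 52) (0, 52)]  |A|=226.0197
9. canonical 5-gon: [(0, 20.8132) (0.3382, 21.0383) (10.6407, 41.5208) (11.0296, 52) (0, 52)]
10. shoelace: 226.0197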